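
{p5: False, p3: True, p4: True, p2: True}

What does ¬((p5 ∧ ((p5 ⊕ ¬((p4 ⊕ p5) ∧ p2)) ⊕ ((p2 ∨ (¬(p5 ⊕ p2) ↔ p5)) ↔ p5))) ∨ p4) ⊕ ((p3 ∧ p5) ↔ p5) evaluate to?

True

Substituting p5=False, p3=True, p4=True, p2=True:
p4 ⊕ p5 = True ⊕ False = True
(p4 ⊕ p5) ∧ p2 = True ∧ True = True
¬((p4 ⊕ p5) ∧ p2) = ¬True = False
p5 ⊕ ¬((p4 ⊕ p5) ∧ p2) = False ⊕ False = False
p5 ⊕ p2 = False ⊕ True = True
¬(p5 ⊕ p2) = ¬True = False
¬(p5 ⊕ p2) ↔ p5 = False ↔ False = True
p2 ∨ (¬(p5 ⊕ p2) ↔ p5) = True ∨ True = True
(p2 ∨ (¬(p5 ⊕ p2) ↔ p5)) ↔ p5 = True ↔ False = False
(p5 ⊕ ¬((p4 ⊕ p5) ∧ p2)) ⊕ ((p2 ∨ (¬(p5 ⊕ p2) ↔ p5)) ↔ p5) = False ⊕ False = False
p5 ∧ ((p5 ⊕ ¬((p4 ⊕ p5) ∧ p2)) ⊕ ((p2 ∨ (¬(p5 ⊕ p2) ↔ p5)) ↔ p5)) = False ∧ False = False
(p5 ∧ ((p5 ⊕ ¬((p4 ⊕ p5) ∧ p2)) ⊕ ((p2 ∨ (¬(p5 ⊕ p2) ↔ p5)) ↔ p5))) ∨ p4 = False ∨ True = True
¬((p5 ∧ ((p5 ⊕ ¬((p4 ⊕ p5) ∧ p2)) ⊕ ((p2 ∨ (¬(p5 ⊕ p2) ↔ p5)) ↔ p5))) ∨ p4) = ¬True = False
p3 ∧ p5 = True ∧ False = False
(p3 ∧ p5) ↔ p5 = False ↔ False = True
¬((p5 ∧ ((p5 ⊕ ¬((p4 ⊕ p5) ∧ p2)) ⊕ ((p2 ∨ (¬(p5 ⊕ p2) ↔ p5)) ↔ p5))) ∨ p4) ⊕ ((p3 ∧ p5) ↔ p5) = False ⊕ True = True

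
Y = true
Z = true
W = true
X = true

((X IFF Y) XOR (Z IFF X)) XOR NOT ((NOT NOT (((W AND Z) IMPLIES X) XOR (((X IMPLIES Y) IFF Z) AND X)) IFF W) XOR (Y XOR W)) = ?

true

X IFF Y = true IFF true = true
Z IFF X = true IFF true = true
(X IFF Y) XOR (Z IFF X) = true XOR true = false
W AND Z = true AND true = true
(W AND Z) IMPLIES X = true IMPLIES true = true
X IMPLIES Y = true IMPLIES true = true
(X IMPLIES Y) IFF Z = true IFF true = true
((X IMPLIES Y) IFF Z) AND X = true AND true = true
((W AND Z) IMPLIES X) XOR (((X IMPLIES Y) IFF Z) AND X) = true XOR true = false
NOT (((W AND Z) IMPLIES X) XOR (((X IMPLIES Y) IFF Z) AND X)) = NOT false = true
NOT NOT (((W AND Z) IMPLIES X) XOR (((X IMPLIES Y) IFF Z) AND X)) = NOT true = false
NOT NOT (((W AND Z) IMPLIES X) XOR (((X IMPLIES Y) IFF Z) AND X)) IFF W = false IFF true = false
Y XOR W = true XOR true = false
(NOT NOT (((W AND Z) IMPLIES X) XOR (((X IMPLIES Y) IFF Z) AND X)) IFF W) XOR (Y XOR W) = false XOR false = false
NOT ((NOT NOT (((W AND Z) IMPLIES X) XOR (((X IMPLIES Y) IFF Z) AND X)) IFF W) XOR (Y XOR W)) = NOT false = true
((X IFF Y) XOR (Z IFF X)) XOR NOT ((NOT NOT (((W AND Z) IMPLIES X) XOR (((X IMPLIES Y) IFF Z) AND X)) IFF W) XOR (Y XOR W)) = false XOR true = true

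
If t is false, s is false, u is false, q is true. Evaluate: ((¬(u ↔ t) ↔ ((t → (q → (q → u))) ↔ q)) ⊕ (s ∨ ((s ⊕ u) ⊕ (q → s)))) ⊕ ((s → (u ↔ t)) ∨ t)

True

u ↔ t = False ↔ False = True
¬(u ↔ t) = ¬True = False
q → u = True → False = False
q → (q → u) = True → False = False
t → (q → (q → u)) = False → False = True
(t → (q → (q → u))) ↔ q = True ↔ True = True
¬(u ↔ t) ↔ ((t → (q → (q → u))) ↔ q) = False ↔ True = False
s ⊕ u = False ⊕ False = False
q → s = True → False = False
(s ⊕ u) ⊕ (q → s) = False ⊕ False = False
s ∨ ((s ⊕ u) ⊕ (q → s)) = False ∨ False = False
(¬(u ↔ t) ↔ ((t → (q → (q → u))) ↔ q)) ⊕ (s ∨ ((s ⊕ u) ⊕ (q → s))) = False ⊕ False = False
u ↔ t = False ↔ False = True
s → (u ↔ t) = False → True = True
(s → (u ↔ t)) ∨ t = True ∨ False = True
((¬(u ↔ t) ↔ ((t → (q → (q → u))) ↔ q)) ⊕ (s ∨ ((s ⊕ u) ⊕ (q → s)))) ⊕ ((s → (u ↔ t)) ∨ t) = False ⊕ True = True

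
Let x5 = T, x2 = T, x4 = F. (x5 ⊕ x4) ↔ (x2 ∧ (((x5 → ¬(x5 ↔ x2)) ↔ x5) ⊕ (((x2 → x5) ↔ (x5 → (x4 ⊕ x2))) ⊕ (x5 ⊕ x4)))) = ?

F

x5 ⊕ x4 = T ⊕ F = T
x5 ↔ x2 = T ↔ T = T
¬(x5 ↔ x2) = ¬T = F
x5 → ¬(x5 ↔ x2) = T → F = F
(x5 → ¬(x5 ↔ x2)) ↔ x5 = F ↔ T = F
x2 → x5 = T → T = T
x4 ⊕ x2 = F ⊕ T = T
x5 → (x4 ⊕ x2) = T → T = T
(x2 → x5) ↔ (x5 → (x4 ⊕ x2)) = T ↔ T = T
x5 ⊕ x4 = T ⊕ F = T
((x2 → x5) ↔ (x5 → (x4 ⊕ x2))) ⊕ (x5 ⊕ x4) = T ⊕ T = F
((x5 → ¬(x5 ↔ x2)) ↔ x5) ⊕ (((x2 → x5) ↔ (x5 → (x4 ⊕ x2))) ⊕ (x5 ⊕ x4)) = F ⊕ F = F
x2 ∧ (((x5 → ¬(x5 ↔ x2)) ↔ x5) ⊕ (((x2 → x5) ↔ (x5 → (x4 ⊕ x2))) ⊕ (x5 ⊕ x4))) = T ∧ F = F
(x5 ⊕ x4) ↔ (x2 ∧ (((x5 → ¬(x5 ↔ x2)) ↔ x5) ⊕ (((x2 → x5) ↔ (x5 → (x4 ⊕ x2))) ⊕ (x5 ⊕ x4)))) = T ↔ F = F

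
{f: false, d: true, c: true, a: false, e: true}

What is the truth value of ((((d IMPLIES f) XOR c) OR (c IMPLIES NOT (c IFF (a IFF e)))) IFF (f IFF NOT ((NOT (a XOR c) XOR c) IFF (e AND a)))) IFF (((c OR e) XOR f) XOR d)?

true

Substituting f=false, d=true, c=true, a=false, e=true:
d IMPLIES f = true IMPLIES false = false
(d IMPLIES f) XOR c = false XOR true = true
a IFF e = false IFF true = false
c IFF (a IFF e) = true IFF false = false
NOT (c IFF (a IFF e)) = NOT false = true
c IMPLIES NOT (c IFF (a IFF e)) = true IMPLIES true = true
((d IMPLIES f) XOR c) OR (c IMPLIES NOT (c IFF (a IFF e))) = true OR true = true
a XOR c = false XOR true = true
NOT (a XOR c) = NOT true = false
NOT (a XOR c) XOR c = false XOR true = true
e AND a = true AND false = false
(NOT (a XOR c) XOR c) IFF (e AND a) = true IFF false = false
NOT ((NOT (a XOR c) XOR c) IFF (e AND a)) = NOT false = true
f IFF NOT ((NOT (a XOR c) XOR c) IFF (e AND a)) = false IFF true = false
(((d IMPLIES f) XOR c) OR (c IMPLIES NOT (c IFF (a IFF e)))) IFF (f IFF NOT ((NOT (a XOR c) XOR c) IFF (e AND a))) = true IFF false = false
c OR e = true OR true = true
(c OR e) XOR f = true XOR false = true
((c OR e) XOR f) XOR d = true XOR true = false
((((d IMPLIES f) XOR c) OR (c IMPLIES NOT (c IFF (a IFF e)))) IFF (f IFF NOT ((NOT (a XOR c) XOR c) IFF (e AND a)))) IFF (((c OR e) XOR f) XOR d) = false IFF false = true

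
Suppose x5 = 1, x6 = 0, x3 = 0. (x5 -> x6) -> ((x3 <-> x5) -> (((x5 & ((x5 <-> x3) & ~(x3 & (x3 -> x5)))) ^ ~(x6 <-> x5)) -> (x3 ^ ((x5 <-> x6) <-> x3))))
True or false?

Substituting x5=1, x6=0, x3=0:
x5 -> x6 = 1 -> 0 = 0
x3 <-> x5 = 0 <-> 1 = 0
x5 <-> x3 = 1 <-> 0 = 0
x3 -> x5 = 0 -> 1 = 1
x3 & (x3 -> x5) = 0 & 1 = 0
~(x3 & (x3 -> x5)) = ~0 = 1
(x5 <-> x3) & ~(x3 & (x3 -> x5)) = 0 & 1 = 0
x5 & ((x5 <-> x3) & ~(x3 & (x3 -> x5))) = 1 & 0 = 0
x6 <-> x5 = 0 <-> 1 = 0
~(x6 <-> x5) = ~0 = 1
(x5 & ((x5 <-> x3) & ~(x3 & (x3 -> x5)))) ^ ~(x6 <-> x5) = 0 ^ 1 = 1
x5 <-> x6 = 1 <-> 0 = 0
(x5 <-> x6) <-> x3 = 0 <-> 0 = 1
x3 ^ ((x5 <-> x6) <-> x3) = 0 ^ 1 = 1
((x5 & ((x5 <-> x3) & ~(x3 & (x3 -> x5)))) ^ ~(x6 <-> x5)) -> (x3 ^ ((x5 <-> x6) <-> x3)) = 1 -> 1 = 1
(x3 <-> x5) -> (((x5 & ((x5 <-> x3) & ~(x3 & (x3 -> x5)))) ^ ~(x6 <-> x5)) -> (x3 ^ ((x5 <-> x6) <-> x3))) = 0 -> 1 = 1
(x5 -> x6) -> ((x3 <-> x5) -> (((x5 & ((x5 <-> x3) & ~(x3 & (x3 -> x5)))) ^ ~(x6 <-> x5)) -> (x3 ^ ((x5 <-> x6) <-> x3)))) = 0 -> 1 = 1

1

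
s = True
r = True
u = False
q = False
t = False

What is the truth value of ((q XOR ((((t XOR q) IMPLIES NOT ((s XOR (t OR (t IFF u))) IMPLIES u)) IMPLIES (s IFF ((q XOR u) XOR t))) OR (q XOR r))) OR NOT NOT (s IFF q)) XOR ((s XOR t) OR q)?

False

t XOR q = False XOR False = False
t IFF u = False IFF False = True
t OR (t IFF u) = False OR True = True
s XOR (t OR (t IFF u)) = True XOR True = False
(s XOR (t OR (t IFF u))) IMPLIES u = False IMPLIES False = True
NOT ((s XOR (t OR (t IFF u))) IMPLIES u) = NOT True = False
(t XOR q) IMPLIES NOT ((s XOR (t OR (t IFF u))) IMPLIES u) = False IMPLIES False = True
q XOR u = False XOR False = False
(q XOR u) XOR t = False XOR False = False
s IFF ((q XOR u) XOR t) = True IFF False = False
((t XOR q) IMPLIES NOT ((s XOR (t OR (t IFF u))) IMPLIES u)) IMPLIES (s IFF ((q XOR u) XOR t)) = True IMPLIES False = False
q XOR r = False XOR True = True
(((t XOR q) IMPLIES NOT ((s XOR (t OR (t IFF u))) IMPLIES u)) IMPLIES (s IFF ((q XOR u) XOR t))) OR (q XOR r) = False OR True = True
q XOR ((((t XOR q) IMPLIES NOT ((s XOR (t OR (t IFF u))) IMPLIES u)) IMPLIES (s IFF ((q XOR u) XOR t))) OR (q XOR r)) = False XOR True = True
s IFF q = True IFF False = False
NOT (s IFF q) = NOT False = True
NOT NOT (s IFF q) = NOT True = False
(q XOR ((((t XOR q) IMPLIES NOT ((s XOR (t OR (t IFF u))) IMPLIES u)) IMPLIES (s IFF ((q XOR u) XOR t))) OR (q XOR r))) OR NOT NOT (s IFF q) = True OR False = True
s XOR t = True XOR False = True
(s XOR t) OR q = True OR False = True
((q XOR ((((t XOR q) IMPLIES NOT ((s XOR (t OR (t IFF u))) IMPLIES u)) IMPLIES (s IFF ((q XOR u) XOR t))) OR (q XOR r))) OR NOT NOT (s IFF q)) XOR ((s XOR t) OR q) = True XOR True = False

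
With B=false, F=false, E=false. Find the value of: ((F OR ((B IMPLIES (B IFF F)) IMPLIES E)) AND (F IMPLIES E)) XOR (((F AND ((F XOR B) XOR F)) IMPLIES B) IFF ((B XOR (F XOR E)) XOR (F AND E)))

B IFF F = false IFF false = true
B IMPLIES (B IFF F) = false IMPLIES true = true
(B IMPLIES (B IFF F)) IMPLIES E = true IMPLIES false = false
F OR ((B IMPLIES (B IFF F)) IMPLIES E) = false OR false = false
F IMPLIES E = false IMPLIES false = true
(F OR ((B IMPLIES (B IFF F)) IMPLIES E)) AND (F IMPLIES E) = false AND true = false
F XOR B = false XOR false = false
(F XOR B) XOR F = false XOR false = false
F AND ((F XOR B) XOR F) = false AND false = false
(F AND ((F XOR B) XOR F)) IMPLIES B = false IMPLIES false = true
F XOR E = false XOR false = false
B XOR (F XOR E) = false XOR false = false
F AND E = false AND false = false
(B XOR (F XOR E)) XOR (F AND E) = false XOR false = false
((F AND ((F XOR B) XOR F)) IMPLIES B) IFF ((B XOR (F XOR E)) XOR (F AND E)) = true IFF false = false
((F OR ((B IMPLIES (B IFF F)) IMPLIES E)) AND (F IMPLIES E)) XOR (((F AND ((F XOR B) XOR F)) IMPLIES B) IFF ((B XOR (F XOR E)) XOR (F AND E))) = false XOR false = false

false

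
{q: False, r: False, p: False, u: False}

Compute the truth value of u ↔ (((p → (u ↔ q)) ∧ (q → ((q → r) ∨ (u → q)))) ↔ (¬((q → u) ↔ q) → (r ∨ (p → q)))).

u ↔ q = False ↔ False = True
p → (u ↔ q) = False → True = True
q → r = False → False = True
u → q = False → False = True
(q → r) ∨ (u → q) = True ∨ True = True
q → ((q → r) ∨ (u → q)) = False → True = True
(p → (u ↔ q)) ∧ (q → ((q → r) ∨ (u → q))) = True ∧ True = True
q → u = False → False = True
(q → u) ↔ q = True ↔ False = False
¬((q → u) ↔ q) = ¬False = True
p → q = False → False = True
r ∨ (p → q) = False ∨ True = True
¬((q → u) ↔ q) → (r ∨ (p → q)) = True → True = True
((p → (u ↔ q)) ∧ (q → ((q → r) ∨ (u → q)))) ↔ (¬((q → u) ↔ q) → (r ∨ (p → q))) = True ↔ True = True
u ↔ (((p → (u ↔ q)) ∧ (q → ((q → r) ∨ (u → q)))) ↔ (¬((q → u) ↔ q) → (r ∨ (p → q)))) = False ↔ True = False

False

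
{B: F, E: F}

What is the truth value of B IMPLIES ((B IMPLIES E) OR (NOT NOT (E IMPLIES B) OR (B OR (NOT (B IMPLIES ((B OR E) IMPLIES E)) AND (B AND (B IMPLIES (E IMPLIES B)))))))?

T

Substituting B=F, E=F:
B IMPLIES E = F IMPLIES F = T
E IMPLIES B = F IMPLIES F = T
NOT (E IMPLIES B) = NOT T = F
NOT NOT (E IMPLIES B) = NOT F = T
B OR E = F OR F = F
(B OR E) IMPLIES E = F IMPLIES F = T
B IMPLIES ((B OR E) IMPLIES E) = F IMPLIES T = T
NOT (B IMPLIES ((B OR E) IMPLIES E)) = NOT T = F
E IMPLIES B = F IMPLIES F = T
B IMPLIES (E IMPLIES B) = F IMPLIES T = T
B AND (B IMPLIES (E IMPLIES B)) = F AND T = F
NOT (B IMPLIES ((B OR E) IMPLIES E)) AND (B AND (B IMPLIES (E IMPLIES B))) = F AND F = F
B OR (NOT (B IMPLIES ((B OR E) IMPLIES E)) AND (B AND (B IMPLIES (E IMPLIES B)))) = F OR F = F
NOT NOT (E IMPLIES B) OR (B OR (NOT (B IMPLIES ((B OR E) IMPLIES E)) AND (B AND (B IMPLIES (E IMPLIES B))))) = T OR F = T
(B IMPLIES E) OR (NOT NOT (E IMPLIES B) OR (B OR (NOT (B IMPLIES ((B OR E) IMPLIES E)) AND (B AND (B IMPLIES (E IMPLIES B)))))) = T OR T = T
B IMPLIES ((B IMPLIES E) OR (NOT NOT (E IMPLIES B) OR (B OR (NOT (B IMPLIES ((B OR E) IMPLIES E)) AND (B AND (B IMPLIES (E IMPLIES B))))))) = F IMPLIES T = T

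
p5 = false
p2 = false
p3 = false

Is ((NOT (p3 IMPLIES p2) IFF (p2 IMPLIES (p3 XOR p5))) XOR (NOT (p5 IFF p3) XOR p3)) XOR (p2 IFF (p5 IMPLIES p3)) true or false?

false

Substituting p5=false, p2=false, p3=false:
p3 IMPLIES p2 = false IMPLIES false = true
NOT (p3 IMPLIES p2) = NOT true = false
p3 XOR p5 = false XOR false = false
p2 IMPLIES (p3 XOR p5) = false IMPLIES false = true
NOT (p3 IMPLIES p2) IFF (p2 IMPLIES (p3 XOR p5)) = false IFF true = false
p5 IFF p3 = false IFF false = true
NOT (p5 IFF p3) = NOT true = false
NOT (p5 IFF p3) XOR p3 = false XOR false = false
(NOT (p3 IMPLIES p2) IFF (p2 IMPLIES (p3 XOR p5))) XOR (NOT (p5 IFF p3) XOR p3) = false XOR false = false
p5 IMPLIES p3 = false IMPLIES false = true
p2 IFF (p5 IMPLIES p3) = false IFF true = false
((NOT (p3 IMPLIES p2) IFF (p2 IMPLIES (p3 XOR p5))) XOR (NOT (p5 IFF p3) XOR p3)) XOR (p2 IFF (p5 IMPLIES p3)) = false XOR false = false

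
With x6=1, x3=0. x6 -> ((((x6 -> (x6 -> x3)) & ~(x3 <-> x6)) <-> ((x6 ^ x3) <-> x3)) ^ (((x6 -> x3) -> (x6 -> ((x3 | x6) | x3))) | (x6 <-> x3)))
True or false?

x6 -> x3 = 1 -> 0 = 0
x6 -> (x6 -> x3) = 1 -> 0 = 0
x3 <-> x6 = 0 <-> 1 = 0
~(x3 <-> x6) = ~0 = 1
(x6 -> (x6 -> x3)) & ~(x3 <-> x6) = 0 & 1 = 0
x6 ^ x3 = 1 ^ 0 = 1
(x6 ^ x3) <-> x3 = 1 <-> 0 = 0
((x6 -> (x6 -> x3)) & ~(x3 <-> x6)) <-> ((x6 ^ x3) <-> x3) = 0 <-> 0 = 1
x6 -> x3 = 1 -> 0 = 0
x3 | x6 = 0 | 1 = 1
(x3 | x6) | x3 = 1 | 0 = 1
x6 -> ((x3 | x6) | x3) = 1 -> 1 = 1
(x6 -> x3) -> (x6 -> ((x3 | x6) | x3)) = 0 -> 1 = 1
x6 <-> x3 = 1 <-> 0 = 0
((x6 -> x3) -> (x6 -> ((x3 | x6) | x3))) | (x6 <-> x3) = 1 | 0 = 1
(((x6 -> (x6 -> x3)) & ~(x3 <-> x6)) <-> ((x6 ^ x3) <-> x3)) ^ (((x6 -> x3) -> (x6 -> ((x3 | x6) | x3))) | (x6 <-> x3)) = 1 ^ 1 = 0
x6 -> ((((x6 -> (x6 -> x3)) & ~(x3 <-> x6)) <-> ((x6 ^ x3) <-> x3)) ^ (((x6 -> x3) -> (x6 -> ((x3 | x6) | x3))) | (x6 <-> x3))) = 1 -> 0 = 0

0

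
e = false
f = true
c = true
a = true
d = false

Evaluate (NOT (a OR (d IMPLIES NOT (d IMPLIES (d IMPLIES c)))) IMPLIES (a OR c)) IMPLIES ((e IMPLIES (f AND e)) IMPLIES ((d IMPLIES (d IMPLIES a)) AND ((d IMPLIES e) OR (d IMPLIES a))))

true

Substituting e=false, f=true, c=true, a=true, d=false:
d IMPLIES c = false IMPLIES true = true
d IMPLIES (d IMPLIES c) = false IMPLIES true = true
NOT (d IMPLIES (d IMPLIES c)) = NOT true = false
d IMPLIES NOT (d IMPLIES (d IMPLIES c)) = false IMPLIES false = true
a OR (d IMPLIES NOT (d IMPLIES (d IMPLIES c))) = true OR true = true
NOT (a OR (d IMPLIES NOT (d IMPLIES (d IMPLIES c)))) = NOT true = false
a OR c = true OR true = true
NOT (a OR (d IMPLIES NOT (d IMPLIES (d IMPLIES c)))) IMPLIES (a OR c) = false IMPLIES true = true
f AND e = true AND false = false
e IMPLIES (f AND e) = false IMPLIES false = true
d IMPLIES a = false IMPLIES true = true
d IMPLIES (d IMPLIES a) = false IMPLIES true = true
d IMPLIES e = false IMPLIES false = true
d IMPLIES a = false IMPLIES true = true
(d IMPLIES e) OR (d IMPLIES a) = true OR true = true
(d IMPLIES (d IMPLIES a)) AND ((d IMPLIES e) OR (d IMPLIES a)) = true AND true = true
(e IMPLIES (f AND e)) IMPLIES ((d IMPLIES (d IMPLIES a)) AND ((d IMPLIES e) OR (d IMPLIES a))) = true IMPLIES true = true
(NOT (a OR (d IMPLIES NOT (d IMPLIES (d IMPLIES c)))) IMPLIES (a OR c)) IMPLIES ((e IMPLIES (f AND e)) IMPLIES ((d IMPLIES (d IMPLIES a)) AND ((d IMPLIES e) OR (d IMPLIES a)))) = true IMPLIES true = true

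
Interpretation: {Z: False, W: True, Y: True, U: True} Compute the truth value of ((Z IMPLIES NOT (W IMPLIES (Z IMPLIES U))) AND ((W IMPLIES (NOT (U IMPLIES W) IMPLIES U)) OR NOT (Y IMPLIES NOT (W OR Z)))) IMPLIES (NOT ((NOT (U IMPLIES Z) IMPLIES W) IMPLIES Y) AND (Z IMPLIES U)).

False

Z IMPLIES U = False IMPLIES True = True
W IMPLIES (Z IMPLIES U) = True IMPLIES True = True
NOT (W IMPLIES (Z IMPLIES U)) = NOT True = False
Z IMPLIES NOT (W IMPLIES (Z IMPLIES U)) = False IMPLIES False = True
U IMPLIES W = True IMPLIES True = True
NOT (U IMPLIES W) = NOT True = False
NOT (U IMPLIES W) IMPLIES U = False IMPLIES True = True
W IMPLIES (NOT (U IMPLIES W) IMPLIES U) = True IMPLIES True = True
W OR Z = True OR False = True
NOT (W OR Z) = NOT True = False
Y IMPLIES NOT (W OR Z) = True IMPLIES False = False
NOT (Y IMPLIES NOT (W OR Z)) = NOT False = True
(W IMPLIES (NOT (U IMPLIES W) IMPLIES U)) OR NOT (Y IMPLIES NOT (W OR Z)) = True OR True = True
(Z IMPLIES NOT (W IMPLIES (Z IMPLIES U))) AND ((W IMPLIES (NOT (U IMPLIES W) IMPLIES U)) OR NOT (Y IMPLIES NOT (W OR Z))) = True AND True = True
U IMPLIES Z = True IMPLIES False = False
NOT (U IMPLIES Z) = NOT False = True
NOT (U IMPLIES Z) IMPLIES W = True IMPLIES True = True
(NOT (U IMPLIES Z) IMPLIES W) IMPLIES Y = True IMPLIES True = True
NOT ((NOT (U IMPLIES Z) IMPLIES W) IMPLIES Y) = NOT True = False
Z IMPLIES U = False IMPLIES True = True
NOT ((NOT (U IMPLIES Z) IMPLIES W) IMPLIES Y) AND (Z IMPLIES U) = False AND True = False
((Z IMPLIES NOT (W IMPLIES (Z IMPLIES U))) AND ((W IMPLIES (NOT (U IMPLIES W) IMPLIES U)) OR NOT (Y IMPLIES NOT (W OR Z)))) IMPLIES (NOT ((NOT (U IMPLIES Z) IMPLIES W) IMPLIES Y) AND (Z IMPLIES U)) = True IMPLIES False = False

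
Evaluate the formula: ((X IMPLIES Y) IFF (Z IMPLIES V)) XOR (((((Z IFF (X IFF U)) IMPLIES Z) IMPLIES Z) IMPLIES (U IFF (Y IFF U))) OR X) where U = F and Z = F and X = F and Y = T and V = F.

F

X IMPLIES Y = F IMPLIES T = T
Z IMPLIES V = F IMPLIES F = T
(X IMPLIES Y) IFF (Z IMPLIES V) = T IFF T = T
X IFF U = F IFF F = T
Z IFF (X IFF U) = F IFF T = F
(Z IFF (X IFF U)) IMPLIES Z = F IMPLIES F = T
((Z IFF (X IFF U)) IMPLIES Z) IMPLIES Z = T IMPLIES F = F
Y IFF U = T IFF F = F
U IFF (Y IFF U) = F IFF F = T
(((Z IFF (X IFF U)) IMPLIES Z) IMPLIES Z) IMPLIES (U IFF (Y IFF U)) = F IMPLIES T = T
((((Z IFF (X IFF U)) IMPLIES Z) IMPLIES Z) IMPLIES (U IFF (Y IFF U))) OR X = T OR F = T
((X IMPLIES Y) IFF (Z IMPLIES V)) XOR (((((Z IFF (X IFF U)) IMPLIES Z) IMPLIES Z) IMPLIES (U IFF (Y IFF U))) OR X) = T XOR T = F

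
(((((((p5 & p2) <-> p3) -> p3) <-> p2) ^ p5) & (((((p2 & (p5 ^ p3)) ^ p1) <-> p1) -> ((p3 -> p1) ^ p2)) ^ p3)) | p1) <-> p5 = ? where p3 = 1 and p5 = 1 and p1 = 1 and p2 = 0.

Substituting p3=1, p5=1, p1=1, p2=0:
p5 & p2 = 1 & 0 = 0
(p5 & p2) <-> p3 = 0 <-> 1 = 0
((p5 & p2) <-> p3) -> p3 = 0 -> 1 = 1
(((p5 & p2) <-> p3) -> p3) <-> p2 = 1 <-> 0 = 0
((((p5 & p2) <-> p3) -> p3) <-> p2) ^ p5 = 0 ^ 1 = 1
p5 ^ p3 = 1 ^ 1 = 0
p2 & (p5 ^ p3) = 0 & 0 = 0
(p2 & (p5 ^ p3)) ^ p1 = 0 ^ 1 = 1
((p2 & (p5 ^ p3)) ^ p1) <-> p1 = 1 <-> 1 = 1
p3 -> p1 = 1 -> 1 = 1
(p3 -> p1) ^ p2 = 1 ^ 0 = 1
(((p2 & (p5 ^ p3)) ^ p1) <-> p1) -> ((p3 -> p1) ^ p2) = 1 -> 1 = 1
((((p2 & (p5 ^ p3)) ^ p1) <-> p1) -> ((p3 -> p1) ^ p2)) ^ p3 = 1 ^ 1 = 0
(((((p5 & p2) <-> p3) -> p3) <-> p2) ^ p5) & (((((p2 & (p5 ^ p3)) ^ p1) <-> p1) -> ((p3 -> p1) ^ p2)) ^ p3) = 1 & 0 = 0
((((((p5 & p2) <-> p3) -> p3) <-> p2) ^ p5) & (((((p2 & (p5 ^ p3)) ^ p1) <-> p1) -> ((p3 -> p1) ^ p2)) ^ p3)) | p1 = 0 | 1 = 1
(((((((p5 & p2) <-> p3) -> p3) <-> p2) ^ p5) & (((((p2 & (p5 ^ p3)) ^ p1) <-> p1) -> ((p3 -> p1) ^ p2)) ^ p3)) | p1) <-> p5 = 1 <-> 1 = 1

1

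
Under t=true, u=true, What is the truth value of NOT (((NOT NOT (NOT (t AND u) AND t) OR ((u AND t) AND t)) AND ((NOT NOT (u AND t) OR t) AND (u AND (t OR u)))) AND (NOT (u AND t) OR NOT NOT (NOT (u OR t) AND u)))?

t AND u = true AND true = true
NOT (t AND u) = NOT true = false
NOT (t AND u) AND t = false AND true = false
NOT (NOT (t AND u) AND t) = NOT false = true
NOT NOT (NOT (t AND u) AND t) = NOT true = false
u AND t = true AND true = true
(u AND t) AND t = true AND true = true
NOT NOT (NOT (t AND u) AND t) OR ((u AND t) AND t) = false OR true = true
u AND t = true AND true = true
NOT (u AND t) = NOT true = false
NOT NOT (u AND t) = NOT false = true
NOT NOT (u AND t) OR t = true OR true = true
t OR u = true OR true = true
u AND (t OR u) = true AND true = true
(NOT NOT (u AND t) OR t) AND (u AND (t OR u)) = true AND true = true
(NOT NOT (NOT (t AND u) AND t) OR ((u AND t) AND t)) AND ((NOT NOT (u AND t) OR t) AND (u AND (t OR u))) = true AND true = true
u AND t = true AND true = true
NOT (u AND t) = NOT true = false
u OR t = true OR true = true
NOT (u OR t) = NOT true = false
NOT (u OR t) AND u = false AND true = false
NOT (NOT (u OR t) AND u) = NOT false = true
NOT NOT (NOT (u OR t) AND u) = NOT true = false
NOT (u AND t) OR NOT NOT (NOT (u OR t) AND u) = false OR false = false
((NOT NOT (NOT (t AND u) AND t) OR ((u AND t) AND t)) AND ((NOT NOT (u AND t) OR t) AND (u AND (t OR u)))) AND (NOT (u AND t) OR NOT NOT (NOT (u OR t) AND u)) = true AND false = false
NOT (((NOT NOT (NOT (t AND u) AND t) OR ((u AND t) AND t)) AND ((NOT NOT (u AND t) OR t) AND (u AND (t OR u)))) AND (NOT (u AND t) OR NOT NOT (NOT (u OR t) AND u))) = NOT false = true

true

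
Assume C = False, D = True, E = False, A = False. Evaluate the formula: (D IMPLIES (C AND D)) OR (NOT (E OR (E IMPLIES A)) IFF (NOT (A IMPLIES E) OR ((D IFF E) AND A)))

True

Substituting C=False, D=True, E=False, A=False:
C AND D = False AND True = False
D IMPLIES (C AND D) = True IMPLIES False = False
E IMPLIES A = False IMPLIES False = True
E OR (E IMPLIES A) = False OR True = True
NOT (E OR (E IMPLIES A)) = NOT True = False
A IMPLIES E = False IMPLIES False = True
NOT (A IMPLIES E) = NOT True = False
D IFF E = True IFF False = False
(D IFF E) AND A = False AND False = False
NOT (A IMPLIES E) OR ((D IFF E) AND A) = False OR False = False
NOT (E OR (E IMPLIES A)) IFF (NOT (A IMPLIES E) OR ((D IFF E) AND A)) = False IFF False = True
(D IMPLIES (C AND D)) OR (NOT (E OR (E IMPLIES A)) IFF (NOT (A IMPLIES E) OR ((D IFF E) AND A))) = False OR True = True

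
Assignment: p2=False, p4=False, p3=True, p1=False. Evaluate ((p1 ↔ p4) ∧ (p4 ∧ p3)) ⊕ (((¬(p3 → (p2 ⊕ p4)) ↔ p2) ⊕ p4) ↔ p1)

p1 ↔ p4 = False ↔ False = True
p4 ∧ p3 = False ∧ True = False
(p1 ↔ p4) ∧ (p4 ∧ p3) = True ∧ False = False
p2 ⊕ p4 = False ⊕ False = False
p3 → (p2 ⊕ p4) = True → False = False
¬(p3 → (p2 ⊕ p4)) = ¬False = True
¬(p3 → (p2 ⊕ p4)) ↔ p2 = True ↔ False = False
(¬(p3 → (p2 ⊕ p4)) ↔ p2) ⊕ p4 = False ⊕ False = False
((¬(p3 → (p2 ⊕ p4)) ↔ p2) ⊕ p4) ↔ p1 = False ↔ False = True
((p1 ↔ p4) ∧ (p4 ∧ p3)) ⊕ (((¬(p3 → (p2 ⊕ p4)) ↔ p2) ⊕ p4) ↔ p1) = False ⊕ True = True

True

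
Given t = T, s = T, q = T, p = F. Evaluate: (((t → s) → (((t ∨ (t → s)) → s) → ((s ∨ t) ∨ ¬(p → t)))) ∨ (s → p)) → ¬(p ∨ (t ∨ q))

t → s = T → T = T
t → s = T → T = T
t ∨ (t → s) = T ∨ T = T
(t ∨ (t → s)) → s = T → T = T
s ∨ t = T ∨ T = T
p → t = F → T = T
¬(p → t) = ¬T = F
(s ∨ t) ∨ ¬(p → t) = T ∨ F = T
((t ∨ (t → s)) → s) → ((s ∨ t) ∨ ¬(p → t)) = T → T = T
(t → s) → (((t ∨ (t → s)) → s) → ((s ∨ t) ∨ ¬(p → t))) = T → T = T
s → p = T → F = F
((t → s) → (((t ∨ (t → s)) → s) → ((s ∨ t) ∨ ¬(p → t)))) ∨ (s → p) = T ∨ F = T
t ∨ q = T ∨ T = T
p ∨ (t ∨ q) = F ∨ T = T
¬(p ∨ (t ∨ q)) = ¬T = F
(((t → s) → (((t ∨ (t → s)) → s) → ((s ∨ t) ∨ ¬(p → t)))) ∨ (s → p)) → ¬(p ∨ (t ∨ q)) = T → F = F

F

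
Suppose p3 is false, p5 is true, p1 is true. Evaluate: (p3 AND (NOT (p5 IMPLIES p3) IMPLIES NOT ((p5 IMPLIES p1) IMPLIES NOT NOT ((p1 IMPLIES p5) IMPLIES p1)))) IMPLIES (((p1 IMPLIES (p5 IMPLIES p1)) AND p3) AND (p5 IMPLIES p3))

p5 IMPLIES p3 = T IMPLIES F = F
NOT (p5 IMPLIES p3) = NOT F = T
p5 IMPLIES p1 = T IMPLIES T = T
p1 IMPLIES p5 = T IMPLIES T = T
(p1 IMPLIES p5) IMPLIES p1 = T IMPLIES T = T
NOT ((p1 IMPLIES p5) IMPLIES p1) = NOT T = F
NOT NOT ((p1 IMPLIES p5) IMPLIES p1) = NOT F = T
(p5 IMPLIES p1) IMPLIES NOT NOT ((p1 IMPLIES p5) IMPLIES p1) = T IMPLIES T = T
NOT ((p5 IMPLIES p1) IMPLIES NOT NOT ((p1 IMPLIES p5) IMPLIES p1)) = NOT T = F
NOT (p5 IMPLIES p3) IMPLIES NOT ((p5 IMPLIES p1) IMPLIES NOT NOT ((p1 IMPLIES p5) IMPLIES p1)) = T IMPLIES F = F
p3 AND (NOT (p5 IMPLIES p3) IMPLIES NOT ((p5 IMPLIES p1) IMPLIES NOT NOT ((p1 IMPLIES p5) IMPLIES p1))) = F AND F = F
p5 IMPLIES p1 = T IMPLIES T = T
p1 IMPLIES (p5 IMPLIES p1) = T IMPLIES T = T
(p1 IMPLIES (p5 IMPLIES p1)) AND p3 = T AND F = F
p5 IMPLIES p3 = T IMPLIES F = F
((p1 IMPLIES (p5 IMPLIES p1)) AND p3) AND (p5 IMPLIES p3) = F AND F = F
(p3 AND (NOT (p5 IMPLIES p3) IMPLIES NOT ((p5 IMPLIES p1) IMPLIES NOT NOT ((p1 IMPLIES p5) IMPLIES p1)))) IMPLIES (((p1 IMPLIES (p5 IMPLIES p1)) AND p3) AND (p5 IMPLIES p3)) = F IMPLIES F = T

T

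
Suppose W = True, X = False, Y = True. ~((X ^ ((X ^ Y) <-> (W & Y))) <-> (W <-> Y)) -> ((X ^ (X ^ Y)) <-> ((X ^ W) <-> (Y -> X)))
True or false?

True

X ^ Y = False ^ True = True
W & Y = True & True = True
(X ^ Y) <-> (W & Y) = True <-> True = True
X ^ ((X ^ Y) <-> (W & Y)) = False ^ True = True
W <-> Y = True <-> True = True
(X ^ ((X ^ Y) <-> (W & Y))) <-> (W <-> Y) = True <-> True = True
~((X ^ ((X ^ Y) <-> (W & Y))) <-> (W <-> Y)) = ~True = False
X ^ Y = False ^ True = True
X ^ (X ^ Y) = False ^ True = True
X ^ W = False ^ True = True
Y -> X = True -> False = False
(X ^ W) <-> (Y -> X) = True <-> False = False
(X ^ (X ^ Y)) <-> ((X ^ W) <-> (Y -> X)) = True <-> False = False
~((X ^ ((X ^ Y) <-> (W & Y))) <-> (W <-> Y)) -> ((X ^ (X ^ Y)) <-> ((X ^ W) <-> (Y -> X))) = False -> False = True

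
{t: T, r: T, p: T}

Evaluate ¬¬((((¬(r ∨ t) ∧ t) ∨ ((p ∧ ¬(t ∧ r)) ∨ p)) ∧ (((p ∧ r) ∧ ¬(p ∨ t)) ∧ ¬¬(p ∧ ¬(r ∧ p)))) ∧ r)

F

r ∨ t = T ∨ T = T
¬(r ∨ t) = ¬T = F
¬(r ∨ t) ∧ t = F ∧ T = F
t ∧ r = T ∧ T = T
¬(t ∧ r) = ¬T = F
p ∧ ¬(t ∧ r) = T ∧ F = F
(p ∧ ¬(t ∧ r)) ∨ p = F ∨ T = T
(¬(r ∨ t) ∧ t) ∨ ((p ∧ ¬(t ∧ r)) ∨ p) = F ∨ T = T
p ∧ r = T ∧ T = T
p ∨ t = T ∨ T = T
¬(p ∨ t) = ¬T = F
(p ∧ r) ∧ ¬(p ∨ t) = T ∧ F = F
r ∧ p = T ∧ T = T
¬(r ∧ p) = ¬T = F
p ∧ ¬(r ∧ p) = T ∧ F = F
¬(p ∧ ¬(r ∧ p)) = ¬F = T
¬¬(p ∧ ¬(r ∧ p)) = ¬T = F
((p ∧ r) ∧ ¬(p ∨ t)) ∧ ¬¬(p ∧ ¬(r ∧ p)) = F ∧ F = F
((¬(r ∨ t) ∧ t) ∨ ((p ∧ ¬(t ∧ r)) ∨ p)) ∧ (((p ∧ r) ∧ ¬(p ∨ t)) ∧ ¬¬(p ∧ ¬(r ∧ p))) = T ∧ F = F
(((¬(r ∨ t) ∧ t) ∨ ((p ∧ ¬(t ∧ r)) ∨ p)) ∧ (((p ∧ r) ∧ ¬(p ∨ t)) ∧ ¬¬(p ∧ ¬(r ∧ p)))) ∧ r = F ∧ T = F
¬((((¬(r ∨ t) ∧ t) ∨ ((p ∧ ¬(t ∧ r)) ∨ p)) ∧ (((p ∧ r) ∧ ¬(p ∨ t)) ∧ ¬¬(p ∧ ¬(r ∧ p)))) ∧ r) = ¬F = T
¬¬((((¬(r ∨ t) ∧ t) ∨ ((p ∧ ¬(t ∧ r)) ∨ p)) ∧ (((p ∧ r) ∧ ¬(p ∨ t)) ∧ ¬¬(p ∧ ¬(r ∧ p)))) ∧ r) = ¬T = F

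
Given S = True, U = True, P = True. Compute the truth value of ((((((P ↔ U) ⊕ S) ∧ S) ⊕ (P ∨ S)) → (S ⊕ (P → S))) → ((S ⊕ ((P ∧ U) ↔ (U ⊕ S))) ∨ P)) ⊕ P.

False

Substituting S=True, U=True, P=True:
P ↔ U = True ↔ True = True
(P ↔ U) ⊕ S = True ⊕ True = False
((P ↔ U) ⊕ S) ∧ S = False ∧ True = False
P ∨ S = True ∨ True = True
(((P ↔ U) ⊕ S) ∧ S) ⊕ (P ∨ S) = False ⊕ True = True
P → S = True → True = True
S ⊕ (P → S) = True ⊕ True = False
((((P ↔ U) ⊕ S) ∧ S) ⊕ (P ∨ S)) → (S ⊕ (P → S)) = True → False = False
P ∧ U = True ∧ True = True
U ⊕ S = True ⊕ True = False
(P ∧ U) ↔ (U ⊕ S) = True ↔ False = False
S ⊕ ((P ∧ U) ↔ (U ⊕ S)) = True ⊕ False = True
(S ⊕ ((P ∧ U) ↔ (U ⊕ S))) ∨ P = True ∨ True = True
(((((P ↔ U) ⊕ S) ∧ S) ⊕ (P ∨ S)) → (S ⊕ (P → S))) → ((S ⊕ ((P ∧ U) ↔ (U ⊕ S))) ∨ P) = False → True = True
((((((P ↔ U) ⊕ S) ∧ S) ⊕ (P ∨ S)) → (S ⊕ (P → S))) → ((S ⊕ ((P ∧ U) ↔ (U ⊕ S))) ∨ P)) ⊕ P = True ⊕ True = False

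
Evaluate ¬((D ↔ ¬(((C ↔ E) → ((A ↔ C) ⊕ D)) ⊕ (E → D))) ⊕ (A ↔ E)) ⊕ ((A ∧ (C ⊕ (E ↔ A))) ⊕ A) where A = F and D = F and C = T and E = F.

Substituting A=F, D=F, C=T, E=F:
C ↔ E = T ↔ F = F
A ↔ C = F ↔ T = F
(A ↔ C) ⊕ D = F ⊕ F = F
(C ↔ E) → ((A ↔ C) ⊕ D) = F → F = T
E → D = F → F = T
((C ↔ E) → ((A ↔ C) ⊕ D)) ⊕ (E → D) = T ⊕ T = F
¬(((C ↔ E) → ((A ↔ C) ⊕ D)) ⊕ (E → D)) = ¬F = T
D ↔ ¬(((C ↔ E) → ((A ↔ C) ⊕ D)) ⊕ (E → D)) = F ↔ T = F
A ↔ E = F ↔ F = T
(D ↔ ¬(((C ↔ E) → ((A ↔ C) ⊕ D)) ⊕ (E → D))) ⊕ (A ↔ E) = F ⊕ T = T
¬((D ↔ ¬(((C ↔ E) → ((A ↔ C) ⊕ D)) ⊕ (E → D))) ⊕ (A ↔ E)) = ¬T = F
E ↔ A = F ↔ F = T
C ⊕ (E ↔ A) = T ⊕ T = F
A ∧ (C ⊕ (E ↔ A)) = F ∧ F = F
(A ∧ (C ⊕ (E ↔ A))) ⊕ A = F ⊕ F = F
¬((D ↔ ¬(((C ↔ E) → ((A ↔ C) ⊕ D)) ⊕ (E → D))) ⊕ (A ↔ E)) ⊕ ((A ∧ (C ⊕ (E ↔ A))) ⊕ A) = F ⊕ F = F

F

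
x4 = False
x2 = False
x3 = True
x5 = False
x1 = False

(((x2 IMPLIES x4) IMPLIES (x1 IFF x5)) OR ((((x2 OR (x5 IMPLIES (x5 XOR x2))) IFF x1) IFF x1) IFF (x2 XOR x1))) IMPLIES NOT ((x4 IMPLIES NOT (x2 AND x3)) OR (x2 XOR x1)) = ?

x2 IMPLIES x4 = False IMPLIES False = True
x1 IFF x5 = False IFF False = True
(x2 IMPLIES x4) IMPLIES (x1 IFF x5) = True IMPLIES True = True
x5 XOR x2 = False XOR False = False
x5 IMPLIES (x5 XOR x2) = False IMPLIES False = True
x2 OR (x5 IMPLIES (x5 XOR x2)) = False OR True = True
(x2 OR (x5 IMPLIES (x5 XOR x2))) IFF x1 = True IFF False = False
((x2 OR (x5 IMPLIES (x5 XOR x2))) IFF x1) IFF x1 = False IFF False = True
x2 XOR x1 = False XOR False = False
(((x2 OR (x5 IMPLIES (x5 XOR x2))) IFF x1) IFF x1) IFF (x2 XOR x1) = True IFF False = False
((x2 IMPLIES x4) IMPLIES (x1 IFF x5)) OR ((((x2 OR (x5 IMPLIES (x5 XOR x2))) IFF x1) IFF x1) IFF (x2 XOR x1)) = True OR False = True
x2 AND x3 = False AND True = False
NOT (x2 AND x3) = NOT False = True
x4 IMPLIES NOT (x2 AND x3) = False IMPLIES True = True
x2 XOR x1 = False XOR False = False
(x4 IMPLIES NOT (x2 AND x3)) OR (x2 XOR x1) = True OR False = True
NOT ((x4 IMPLIES NOT (x2 AND x3)) OR (x2 XOR x1)) = NOT True = False
(((x2 IMPLIES x4) IMPLIES (x1 IFF x5)) OR ((((x2 OR (x5 IMPLIES (x5 XOR x2))) IFF x1) IFF x1) IFF (x2 XOR x1))) IMPLIES NOT ((x4 IMPLIES NOT (x2 AND x3)) OR (x2 XOR x1)) = True IMPLIES False = False

False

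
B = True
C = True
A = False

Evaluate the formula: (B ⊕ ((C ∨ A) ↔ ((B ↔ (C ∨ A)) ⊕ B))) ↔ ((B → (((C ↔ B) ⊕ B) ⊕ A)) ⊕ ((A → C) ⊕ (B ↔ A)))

True

C ∨ A = True ∨ False = True
C ∨ A = True ∨ False = True
B ↔ (C ∨ A) = True ↔ True = True
(B ↔ (C ∨ A)) ⊕ B = True ⊕ True = False
(C ∨ A) ↔ ((B ↔ (C ∨ A)) ⊕ B) = True ↔ False = False
B ⊕ ((C ∨ A) ↔ ((B ↔ (C ∨ A)) ⊕ B)) = True ⊕ False = True
C ↔ B = True ↔ True = True
(C ↔ B) ⊕ B = True ⊕ True = False
((C ↔ B) ⊕ B) ⊕ A = False ⊕ False = False
B → (((C ↔ B) ⊕ B) ⊕ A) = True → False = False
A → C = False → True = True
B ↔ A = True ↔ False = False
(A → C) ⊕ (B ↔ A) = True ⊕ False = True
(B → (((C ↔ B) ⊕ B) ⊕ A)) ⊕ ((A → C) ⊕ (B ↔ A)) = False ⊕ True = True
(B ⊕ ((C ∨ A) ↔ ((B ↔ (C ∨ A)) ⊕ B))) ↔ ((B → (((C ↔ B) ⊕ B) ⊕ A)) ⊕ ((A → C) ⊕ (B ↔ A))) = True ↔ True = True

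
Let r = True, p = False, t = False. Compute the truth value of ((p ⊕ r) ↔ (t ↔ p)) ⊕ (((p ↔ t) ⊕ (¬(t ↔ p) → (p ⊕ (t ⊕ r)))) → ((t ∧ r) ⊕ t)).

p ⊕ r = False ⊕ True = True
t ↔ p = False ↔ False = True
(p ⊕ r) ↔ (t ↔ p) = True ↔ True = True
p ↔ t = False ↔ False = True
t ↔ p = False ↔ False = True
¬(t ↔ p) = ¬True = False
t ⊕ r = False ⊕ True = True
p ⊕ (t ⊕ r) = False ⊕ True = True
¬(t ↔ p) → (p ⊕ (t ⊕ r)) = False → True = True
(p ↔ t) ⊕ (¬(t ↔ p) → (p ⊕ (t ⊕ r))) = True ⊕ True = False
t ∧ r = False ∧ True = False
(t ∧ r) ⊕ t = False ⊕ False = False
((p ↔ t) ⊕ (¬(t ↔ p) → (p ⊕ (t ⊕ r)))) → ((t ∧ r) ⊕ t) = False → False = True
((p ⊕ r) ↔ (t ↔ p)) ⊕ (((p ↔ t) ⊕ (¬(t ↔ p) → (p ⊕ (t ⊕ r)))) → ((t ∧ r) ⊕ t)) = True ⊕ True = False

False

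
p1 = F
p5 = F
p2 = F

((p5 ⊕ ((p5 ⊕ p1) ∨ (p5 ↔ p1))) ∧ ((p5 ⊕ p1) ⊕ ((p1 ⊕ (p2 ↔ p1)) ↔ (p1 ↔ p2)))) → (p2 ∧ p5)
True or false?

p5 ⊕ p1 = F ⊕ F = F
p5 ↔ p1 = F ↔ F = T
(p5 ⊕ p1) ∨ (p5 ↔ p1) = F ∨ T = T
p5 ⊕ ((p5 ⊕ p1) ∨ (p5 ↔ p1)) = F ⊕ T = T
p5 ⊕ p1 = F ⊕ F = F
p2 ↔ p1 = F ↔ F = T
p1 ⊕ (p2 ↔ p1) = F ⊕ T = T
p1 ↔ p2 = F ↔ F = T
(p1 ⊕ (p2 ↔ p1)) ↔ (p1 ↔ p2) = T ↔ T = T
(p5 ⊕ p1) ⊕ ((p1 ⊕ (p2 ↔ p1)) ↔ (p1 ↔ p2)) = F ⊕ T = T
(p5 ⊕ ((p5 ⊕ p1) ∨ (p5 ↔ p1))) ∧ ((p5 ⊕ p1) ⊕ ((p1 ⊕ (p2 ↔ p1)) ↔ (p1 ↔ p2))) = T ∧ T = T
p2 ∧ p5 = F ∧ F = F
((p5 ⊕ ((p5 ⊕ p1) ∨ (p5 ↔ p1))) ∧ ((p5 ⊕ p1) ⊕ ((p1 ⊕ (p2 ↔ p1)) ↔ (p1 ↔ p2)))) → (p2 ∧ p5) = T → F = F

F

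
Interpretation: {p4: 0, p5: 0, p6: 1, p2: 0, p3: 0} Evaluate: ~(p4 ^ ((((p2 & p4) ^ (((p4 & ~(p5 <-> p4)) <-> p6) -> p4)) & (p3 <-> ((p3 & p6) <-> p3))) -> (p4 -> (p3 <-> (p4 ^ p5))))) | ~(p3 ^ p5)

1

p2 & p4 = 0 & 0 = 0
p5 <-> p4 = 0 <-> 0 = 1
~(p5 <-> p4) = ~1 = 0
p4 & ~(p5 <-> p4) = 0 & 0 = 0
(p4 & ~(p5 <-> p4)) <-> p6 = 0 <-> 1 = 0
((p4 & ~(p5 <-> p4)) <-> p6) -> p4 = 0 -> 0 = 1
(p2 & p4) ^ (((p4 & ~(p5 <-> p4)) <-> p6) -> p4) = 0 ^ 1 = 1
p3 & p6 = 0 & 1 = 0
(p3 & p6) <-> p3 = 0 <-> 0 = 1
p3 <-> ((p3 & p6) <-> p3) = 0 <-> 1 = 0
((p2 & p4) ^ (((p4 & ~(p5 <-> p4)) <-> p6) -> p4)) & (p3 <-> ((p3 & p6) <-> p3)) = 1 & 0 = 0
p4 ^ p5 = 0 ^ 0 = 0
p3 <-> (p4 ^ p5) = 0 <-> 0 = 1
p4 -> (p3 <-> (p4 ^ p5)) = 0 -> 1 = 1
(((p2 & p4) ^ (((p4 & ~(p5 <-> p4)) <-> p6) -> p4)) & (p3 <-> ((p3 & p6) <-> p3))) -> (p4 -> (p3 <-> (p4 ^ p5))) = 0 -> 1 = 1
p4 ^ ((((p2 & p4) ^ (((p4 & ~(p5 <-> p4)) <-> p6) -> p4)) & (p3 <-> ((p3 & p6) <-> p3))) -> (p4 -> (p3 <-> (p4 ^ p5)))) = 0 ^ 1 = 1
~(p4 ^ ((((p2 & p4) ^ (((p4 & ~(p5 <-> p4)) <-> p6) -> p4)) & (p3 <-> ((p3 & p6) <-> p3))) -> (p4 -> (p3 <-> (p4 ^ p5))))) = ~1 = 0
p3 ^ p5 = 0 ^ 0 = 0
~(p3 ^ p5) = ~0 = 1
~(p4 ^ ((((p2 & p4) ^ (((p4 & ~(p5 <-> p4)) <-> p6) -> p4)) & (p3 <-> ((p3 & p6) <-> p3))) -> (p4 -> (p3 <-> (p4 ^ p5))))) | ~(p3 ^ p5) = 0 | 1 = 1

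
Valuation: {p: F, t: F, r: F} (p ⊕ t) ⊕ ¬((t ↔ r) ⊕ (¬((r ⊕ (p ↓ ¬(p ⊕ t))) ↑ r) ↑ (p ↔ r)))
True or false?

T

Substituting p=F, t=F, r=F:
p ⊕ t = F ⊕ F = F
t ↔ r = F ↔ F = T
p ⊕ t = F ⊕ F = F
¬(p ⊕ t) = ¬F = T
p ↓ ¬(p ⊕ t) = F ↓ T = F
r ⊕ (p ↓ ¬(p ⊕ t)) = F ⊕ F = F
(r ⊕ (p ↓ ¬(p ⊕ t))) ↑ r = F ↑ F = T
¬((r ⊕ (p ↓ ¬(p ⊕ t))) ↑ r) = ¬T = F
p ↔ r = F ↔ F = T
¬((r ⊕ (p ↓ ¬(p ⊕ t))) ↑ r) ↑ (p ↔ r) = F ↑ T = T
(t ↔ r) ⊕ (¬((r ⊕ (p ↓ ¬(p ⊕ t))) ↑ r) ↑ (p ↔ r)) = T ⊕ T = F
¬((t ↔ r) ⊕ (¬((r ⊕ (p ↓ ¬(p ⊕ t))) ↑ r) ↑ (p ↔ r))) = ¬F = T
(p ⊕ t) ⊕ ¬((t ↔ r) ⊕ (¬((r ⊕ (p ↓ ¬(p ⊕ t))) ↑ r) ↑ (p ↔ r))) = F ⊕ T = T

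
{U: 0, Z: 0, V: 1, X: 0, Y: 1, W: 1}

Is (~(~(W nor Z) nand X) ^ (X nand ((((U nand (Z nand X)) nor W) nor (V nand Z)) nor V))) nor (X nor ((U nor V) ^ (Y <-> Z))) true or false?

0

W nor Z = 1 nor 0 = 0
~(W nor Z) = ~0 = 1
~(W nor Z) nand X = 1 nand 0 = 1
~(~(W nor Z) nand X) = ~1 = 0
Z nand X = 0 nand 0 = 1
U nand (Z nand X) = 0 nand 1 = 1
(U nand (Z nand X)) nor W = 1 nor 1 = 0
V nand Z = 1 nand 0 = 1
((U nand (Z nand X)) nor W) nor (V nand Z) = 0 nor 1 = 0
(((U nand (Z nand X)) nor W) nor (V nand Z)) nor V = 0 nor 1 = 0
X nand ((((U nand (Z nand X)) nor W) nor (V nand Z)) nor V) = 0 nand 0 = 1
~(~(W nor Z) nand X) ^ (X nand ((((U nand (Z nand X)) nor W) nor (V nand Z)) nor V)) = 0 ^ 1 = 1
U nor V = 0 nor 1 = 0
Y <-> Z = 1 <-> 0 = 0
(U nor V) ^ (Y <-> Z) = 0 ^ 0 = 0
X nor ((U nor V) ^ (Y <-> Z)) = 0 nor 0 = 1
(~(~(W nor Z) nand X) ^ (X nand ((((U nand (Z nand X)) nor W) nor (V nand Z)) nor V))) nor (X nor ((U nor V) ^ (Y <-> Z))) = 1 nor 1 = 0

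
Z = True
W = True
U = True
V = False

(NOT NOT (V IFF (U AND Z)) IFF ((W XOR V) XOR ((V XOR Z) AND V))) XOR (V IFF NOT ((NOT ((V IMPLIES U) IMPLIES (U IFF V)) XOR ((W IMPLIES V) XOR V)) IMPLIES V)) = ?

False

U AND Z = True AND True = True
V IFF (U AND Z) = False IFF True = False
NOT (V IFF (U AND Z)) = NOT False = True
NOT NOT (V IFF (U AND Z)) = NOT True = False
W XOR V = True XOR False = True
V XOR Z = False XOR True = True
(V XOR Z) AND V = True AND False = False
(W XOR V) XOR ((V XOR Z) AND V) = True XOR False = True
NOT NOT (V IFF (U AND Z)) IFF ((W XOR V) XOR ((V XOR Z) AND V)) = False IFF True = False
V IMPLIES U = False IMPLIES True = True
U IFF V = True IFF False = False
(V IMPLIES U) IMPLIES (U IFF V) = True IMPLIES False = False
NOT ((V IMPLIES U) IMPLIES (U IFF V)) = NOT False = True
W IMPLIES V = True IMPLIES False = False
(W IMPLIES V) XOR V = False XOR False = False
NOT ((V IMPLIES U) IMPLIES (U IFF V)) XOR ((W IMPLIES V) XOR V) = True XOR False = True
(NOT ((V IMPLIES U) IMPLIES (U IFF V)) XOR ((W IMPLIES V) XOR V)) IMPLIES V = True IMPLIES False = False
NOT ((NOT ((V IMPLIES U) IMPLIES (U IFF V)) XOR ((W IMPLIES V) XOR V)) IMPLIES V) = NOT False = True
V IFF NOT ((NOT ((V IMPLIES U) IMPLIES (U IFF V)) XOR ((W IMPLIES V) XOR V)) IMPLIES V) = False IFF True = False
(NOT NOT (V IFF (U AND Z)) IFF ((W XOR V) XOR ((V XOR Z) AND V))) XOR (V IFF NOT ((NOT ((V IMPLIES U) IMPLIES (U IFF V)) XOR ((W IMPLIES V) XOR V)) IMPLIES V)) = False XOR False = False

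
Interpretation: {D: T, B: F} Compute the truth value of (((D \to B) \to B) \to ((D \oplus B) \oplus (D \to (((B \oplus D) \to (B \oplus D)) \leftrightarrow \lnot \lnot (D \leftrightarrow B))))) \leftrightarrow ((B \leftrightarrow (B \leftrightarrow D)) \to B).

F

Substituting D=T, B=F:
D \to B = T \to F = F
(D \to B) \to B = F \to F = T
D \oplus B = T \oplus F = T
B \oplus D = F \oplus T = T
B \oplus D = F \oplus T = T
(B \oplus D) \to (B \oplus D) = T \to T = T
D \leftrightarrow B = T \leftrightarrow F = F
\lnot (D \leftrightarrow B) = \lnot F = T
\lnot \lnot (D \leftrightarrow B) = \lnot T = F
((B \oplus D) \to (B \oplus D)) \leftrightarrow \lnot \lnot (D \leftrightarrow B) = T \leftrightarrow F = F
D \to (((B \oplus D) \to (B \oplus D)) \leftrightarrow \lnot \lnot (D \leftrightarrow B)) = T \to F = F
(D \oplus B) \oplus (D \to (((B \oplus D) \to (B \oplus D)) \leftrightarrow \lnot \lnot (D \leftrightarrow B))) = T \oplus F = T
((D \to B) \to B) \to ((D \oplus B) \oplus (D \to (((B \oplus D) \to (B \oplus D)) \leftrightarrow \lnot \lnot (D \leftrightarrow B)))) = T \to T = T
B \leftrightarrow D = F \leftrightarrow T = F
B \leftrightarrow (B \leftrightarrow D) = F \leftrightarrow F = T
(B \leftrightarrow (B \leftrightarrow D)) \to B = T \to F = F
(((D \to B) \to B) \to ((D \oplus B) \oplus (D \to (((B \oplus D) \to (B \oplus D)) \leftrightarrow \lnot \lnot (D \leftrightarrow B))))) \leftrightarrow ((B \leftrightarrow (B \leftrightarrow D)) \to B) = T \leftrightarrow F = F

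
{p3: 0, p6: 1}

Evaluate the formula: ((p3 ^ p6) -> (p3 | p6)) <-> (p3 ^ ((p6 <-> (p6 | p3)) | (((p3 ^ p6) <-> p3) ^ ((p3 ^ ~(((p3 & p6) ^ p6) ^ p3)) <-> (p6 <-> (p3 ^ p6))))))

1

p3 ^ p6 = 0 ^ 1 = 1
p3 | p6 = 0 | 1 = 1
(p3 ^ p6) -> (p3 | p6) = 1 -> 1 = 1
p6 | p3 = 1 | 0 = 1
p6 <-> (p6 | p3) = 1 <-> 1 = 1
p3 ^ p6 = 0 ^ 1 = 1
(p3 ^ p6) <-> p3 = 1 <-> 0 = 0
p3 & p6 = 0 & 1 = 0
(p3 & p6) ^ p6 = 0 ^ 1 = 1
((p3 & p6) ^ p6) ^ p3 = 1 ^ 0 = 1
~(((p3 & p6) ^ p6) ^ p3) = ~1 = 0
p3 ^ ~(((p3 & p6) ^ p6) ^ p3) = 0 ^ 0 = 0
p3 ^ p6 = 0 ^ 1 = 1
p6 <-> (p3 ^ p6) = 1 <-> 1 = 1
(p3 ^ ~(((p3 & p6) ^ p6) ^ p3)) <-> (p6 <-> (p3 ^ p6)) = 0 <-> 1 = 0
((p3 ^ p6) <-> p3) ^ ((p3 ^ ~(((p3 & p6) ^ p6) ^ p3)) <-> (p6 <-> (p3 ^ p6))) = 0 ^ 0 = 0
(p6 <-> (p6 | p3)) | (((p3 ^ p6) <-> p3) ^ ((p3 ^ ~(((p3 & p6) ^ p6) ^ p3)) <-> (p6 <-> (p3 ^ p6)))) = 1 | 0 = 1
p3 ^ ((p6 <-> (p6 | p3)) | (((p3 ^ p6) <-> p3) ^ ((p3 ^ ~(((p3 & p6) ^ p6) ^ p3)) <-> (p6 <-> (p3 ^ p6))))) = 0 ^ 1 = 1
((p3 ^ p6) -> (p3 | p6)) <-> (p3 ^ ((p6 <-> (p6 | p3)) | (((p3 ^ p6) <-> p3) ^ ((p3 ^ ~(((p3 & p6) ^ p6) ^ p3)) <-> (p6 <-> (p3 ^ p6)))))) = 1 <-> 1 = 1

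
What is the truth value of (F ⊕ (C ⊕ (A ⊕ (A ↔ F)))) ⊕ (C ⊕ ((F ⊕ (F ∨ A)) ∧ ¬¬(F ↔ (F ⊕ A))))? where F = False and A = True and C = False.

True

A ↔ F = True ↔ False = False
A ⊕ (A ↔ F) = True ⊕ False = True
C ⊕ (A ⊕ (A ↔ F)) = False ⊕ True = True
F ⊕ (C ⊕ (A ⊕ (A ↔ F))) = False ⊕ True = True
F ∨ A = False ∨ True = True
F ⊕ (F ∨ A) = False ⊕ True = True
F ⊕ A = False ⊕ True = True
F ↔ (F ⊕ A) = False ↔ True = False
¬(F ↔ (F ⊕ A)) = ¬False = True
¬¬(F ↔ (F ⊕ A)) = ¬True = False
(F ⊕ (F ∨ A)) ∧ ¬¬(F ↔ (F ⊕ A)) = True ∧ False = False
C ⊕ ((F ⊕ (F ∨ A)) ∧ ¬¬(F ↔ (F ⊕ A))) = False ⊕ False = False
(F ⊕ (C ⊕ (A ⊕ (A ↔ F)))) ⊕ (C ⊕ ((F ⊕ (F ∨ A)) ∧ ¬¬(F ↔ (F ⊕ A)))) = True ⊕ False = True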